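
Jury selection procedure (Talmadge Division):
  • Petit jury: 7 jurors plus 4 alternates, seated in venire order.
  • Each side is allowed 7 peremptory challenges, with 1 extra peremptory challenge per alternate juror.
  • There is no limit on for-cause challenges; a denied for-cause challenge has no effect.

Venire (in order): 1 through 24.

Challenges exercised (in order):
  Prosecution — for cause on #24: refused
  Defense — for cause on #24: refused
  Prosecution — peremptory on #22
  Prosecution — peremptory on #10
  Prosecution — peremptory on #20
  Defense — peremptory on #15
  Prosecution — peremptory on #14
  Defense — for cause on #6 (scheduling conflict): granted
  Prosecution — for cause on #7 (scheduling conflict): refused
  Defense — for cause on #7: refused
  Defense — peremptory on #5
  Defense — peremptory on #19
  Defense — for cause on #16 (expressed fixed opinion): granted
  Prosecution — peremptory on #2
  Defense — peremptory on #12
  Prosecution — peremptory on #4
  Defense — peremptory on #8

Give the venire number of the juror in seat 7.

Removed: #2, #4, #5, #6, #8, #10, #12, #14, #15, #16, #19, #20, #22. (#7, #24 stay — for-cause denied.)
Seating in order: seats 1–7 → #1, #3, #7, #9, #11, #13, #17; alternates → #18, #21, #23, #24.
So seat 7 is #17.

17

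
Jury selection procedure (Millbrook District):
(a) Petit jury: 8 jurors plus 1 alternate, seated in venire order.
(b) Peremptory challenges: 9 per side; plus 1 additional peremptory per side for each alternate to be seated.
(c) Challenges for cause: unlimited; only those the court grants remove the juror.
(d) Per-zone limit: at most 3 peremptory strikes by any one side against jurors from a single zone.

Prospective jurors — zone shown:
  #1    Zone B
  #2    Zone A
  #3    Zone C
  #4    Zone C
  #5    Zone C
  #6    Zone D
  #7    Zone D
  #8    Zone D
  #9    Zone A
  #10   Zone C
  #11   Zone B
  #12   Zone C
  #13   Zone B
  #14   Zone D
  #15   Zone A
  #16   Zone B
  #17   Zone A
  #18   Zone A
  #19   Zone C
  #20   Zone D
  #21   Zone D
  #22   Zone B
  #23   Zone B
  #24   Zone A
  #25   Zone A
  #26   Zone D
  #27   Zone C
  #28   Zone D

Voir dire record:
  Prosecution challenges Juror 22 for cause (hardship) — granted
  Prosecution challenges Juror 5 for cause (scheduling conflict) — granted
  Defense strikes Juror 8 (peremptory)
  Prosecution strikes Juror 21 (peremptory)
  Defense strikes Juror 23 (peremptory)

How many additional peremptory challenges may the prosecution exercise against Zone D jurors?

2

Prosecution peremptories so far: #21 — 1 of 10 used, 9 left overall.
Against Zone D: #21 — 1 used; per-zone cap 3 leaves 2.
Binding limit: min(9, 2) = 2.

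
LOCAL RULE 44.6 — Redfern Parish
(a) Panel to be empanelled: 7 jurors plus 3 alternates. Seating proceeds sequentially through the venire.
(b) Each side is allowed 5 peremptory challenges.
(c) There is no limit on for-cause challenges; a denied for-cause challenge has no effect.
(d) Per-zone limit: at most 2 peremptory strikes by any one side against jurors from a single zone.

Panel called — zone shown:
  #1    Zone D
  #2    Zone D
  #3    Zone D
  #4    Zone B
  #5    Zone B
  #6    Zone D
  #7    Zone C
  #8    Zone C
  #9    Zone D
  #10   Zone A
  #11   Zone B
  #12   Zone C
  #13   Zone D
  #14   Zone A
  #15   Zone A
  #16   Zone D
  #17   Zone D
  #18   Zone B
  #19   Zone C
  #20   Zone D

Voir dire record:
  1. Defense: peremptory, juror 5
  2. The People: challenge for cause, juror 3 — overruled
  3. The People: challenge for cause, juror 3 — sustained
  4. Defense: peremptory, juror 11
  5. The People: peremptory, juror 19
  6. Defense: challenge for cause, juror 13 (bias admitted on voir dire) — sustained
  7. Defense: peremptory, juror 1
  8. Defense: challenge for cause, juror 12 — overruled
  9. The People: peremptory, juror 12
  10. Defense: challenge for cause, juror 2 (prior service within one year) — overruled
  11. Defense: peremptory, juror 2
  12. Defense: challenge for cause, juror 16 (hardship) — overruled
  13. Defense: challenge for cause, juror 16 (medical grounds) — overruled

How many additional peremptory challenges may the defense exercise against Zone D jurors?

Defense peremptories so far: #5, #11, #1, #2 — 4 of 5 used, 1 left overall.
Against Zone D: #1, #2 — 2 used; per-zone cap 2 leaves 0.
Binding limit: min(1, 0) = 0.

0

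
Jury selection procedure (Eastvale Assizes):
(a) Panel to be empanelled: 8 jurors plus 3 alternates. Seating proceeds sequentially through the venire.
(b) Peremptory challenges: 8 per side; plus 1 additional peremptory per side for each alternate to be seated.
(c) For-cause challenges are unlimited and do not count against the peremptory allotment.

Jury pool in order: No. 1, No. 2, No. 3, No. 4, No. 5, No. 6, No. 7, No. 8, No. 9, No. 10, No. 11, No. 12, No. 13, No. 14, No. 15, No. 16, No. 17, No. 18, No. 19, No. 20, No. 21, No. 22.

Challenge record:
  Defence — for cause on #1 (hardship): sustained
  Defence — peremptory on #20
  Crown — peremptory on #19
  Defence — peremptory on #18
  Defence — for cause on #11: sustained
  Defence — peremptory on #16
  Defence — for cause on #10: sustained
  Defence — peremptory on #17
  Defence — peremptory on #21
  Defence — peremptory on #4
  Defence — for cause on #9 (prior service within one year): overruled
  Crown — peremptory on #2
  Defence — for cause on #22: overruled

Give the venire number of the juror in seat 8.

13

Removed: #1, #2, #4, #10, #11, #16, #17, #18, #19, #20, #21. (#9, #22 stay — for-cause denied.)
Seating in order: seats 1–8 → #3, #5, #6, #7, #8, #9, #12, #13; alternates → #14, #15, #22.
So seat 8 is #13.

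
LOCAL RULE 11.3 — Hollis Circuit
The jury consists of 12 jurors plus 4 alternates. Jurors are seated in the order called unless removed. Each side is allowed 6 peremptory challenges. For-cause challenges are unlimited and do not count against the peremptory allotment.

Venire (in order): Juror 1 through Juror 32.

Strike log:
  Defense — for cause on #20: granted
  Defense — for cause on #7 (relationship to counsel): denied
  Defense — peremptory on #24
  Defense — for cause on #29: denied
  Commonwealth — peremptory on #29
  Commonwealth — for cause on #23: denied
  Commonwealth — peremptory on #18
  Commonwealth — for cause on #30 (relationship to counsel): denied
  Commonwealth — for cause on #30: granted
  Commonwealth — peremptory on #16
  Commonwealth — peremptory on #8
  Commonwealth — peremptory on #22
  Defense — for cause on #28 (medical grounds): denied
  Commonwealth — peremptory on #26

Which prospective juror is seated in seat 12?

13

Removed: #8, #16, #18, #20, #22, #24, #26, #29, #30. (#7, #23, #28 stay — for-cause denied.)
Filling seats in venire order through position 12: #1, #2, #3, #4, #5, #6, #7, #9, #10, #11, #12, #13.
So seat 12 is #13.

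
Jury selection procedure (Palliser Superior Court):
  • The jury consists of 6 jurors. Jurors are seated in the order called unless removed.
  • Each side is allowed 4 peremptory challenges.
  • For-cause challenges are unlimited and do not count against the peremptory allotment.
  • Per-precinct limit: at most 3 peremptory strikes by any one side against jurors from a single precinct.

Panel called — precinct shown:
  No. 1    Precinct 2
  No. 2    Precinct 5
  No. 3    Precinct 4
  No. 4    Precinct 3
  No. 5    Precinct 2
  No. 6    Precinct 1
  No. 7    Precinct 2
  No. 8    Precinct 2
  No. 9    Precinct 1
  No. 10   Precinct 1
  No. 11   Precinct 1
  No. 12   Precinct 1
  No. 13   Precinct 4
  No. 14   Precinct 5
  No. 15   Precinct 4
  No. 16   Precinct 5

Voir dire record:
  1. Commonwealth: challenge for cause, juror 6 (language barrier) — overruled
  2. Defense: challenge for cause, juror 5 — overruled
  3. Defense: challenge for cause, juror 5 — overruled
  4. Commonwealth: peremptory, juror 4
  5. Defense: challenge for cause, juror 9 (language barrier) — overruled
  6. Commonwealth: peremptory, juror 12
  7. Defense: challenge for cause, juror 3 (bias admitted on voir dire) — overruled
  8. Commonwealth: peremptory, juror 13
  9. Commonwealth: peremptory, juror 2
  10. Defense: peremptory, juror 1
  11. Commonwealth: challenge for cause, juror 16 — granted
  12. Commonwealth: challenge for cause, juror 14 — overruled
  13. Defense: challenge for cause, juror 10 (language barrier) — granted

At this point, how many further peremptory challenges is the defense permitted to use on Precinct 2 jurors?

2

Defense peremptories so far: #1 — 1 of 4 used, 3 left overall.
Against Precinct 2: #1 — 1 used; per-precinct cap 3 leaves 2.
Binding limit: min(3, 2) = 2.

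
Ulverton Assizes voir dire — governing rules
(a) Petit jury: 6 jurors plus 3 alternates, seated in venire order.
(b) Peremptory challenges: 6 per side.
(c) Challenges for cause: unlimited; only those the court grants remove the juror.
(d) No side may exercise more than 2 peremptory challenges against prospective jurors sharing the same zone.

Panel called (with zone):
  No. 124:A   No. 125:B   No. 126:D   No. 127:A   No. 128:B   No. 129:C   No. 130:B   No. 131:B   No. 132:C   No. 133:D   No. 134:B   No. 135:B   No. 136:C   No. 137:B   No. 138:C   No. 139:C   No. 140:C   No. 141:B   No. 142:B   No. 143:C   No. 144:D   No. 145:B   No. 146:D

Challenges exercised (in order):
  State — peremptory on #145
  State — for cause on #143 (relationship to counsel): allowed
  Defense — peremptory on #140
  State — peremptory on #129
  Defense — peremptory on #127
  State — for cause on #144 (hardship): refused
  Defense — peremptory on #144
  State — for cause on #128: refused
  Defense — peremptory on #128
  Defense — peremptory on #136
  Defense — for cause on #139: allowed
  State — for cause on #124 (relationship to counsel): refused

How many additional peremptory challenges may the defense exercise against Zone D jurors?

Defense peremptories so far: #140, #127, #144, #128, #136 — 5 of 6 used, 1 left overall.
Against Zone D: #144 — 1 used; per-zone cap 2 leaves 1.
Binding limit: min(1, 1) = 1.

1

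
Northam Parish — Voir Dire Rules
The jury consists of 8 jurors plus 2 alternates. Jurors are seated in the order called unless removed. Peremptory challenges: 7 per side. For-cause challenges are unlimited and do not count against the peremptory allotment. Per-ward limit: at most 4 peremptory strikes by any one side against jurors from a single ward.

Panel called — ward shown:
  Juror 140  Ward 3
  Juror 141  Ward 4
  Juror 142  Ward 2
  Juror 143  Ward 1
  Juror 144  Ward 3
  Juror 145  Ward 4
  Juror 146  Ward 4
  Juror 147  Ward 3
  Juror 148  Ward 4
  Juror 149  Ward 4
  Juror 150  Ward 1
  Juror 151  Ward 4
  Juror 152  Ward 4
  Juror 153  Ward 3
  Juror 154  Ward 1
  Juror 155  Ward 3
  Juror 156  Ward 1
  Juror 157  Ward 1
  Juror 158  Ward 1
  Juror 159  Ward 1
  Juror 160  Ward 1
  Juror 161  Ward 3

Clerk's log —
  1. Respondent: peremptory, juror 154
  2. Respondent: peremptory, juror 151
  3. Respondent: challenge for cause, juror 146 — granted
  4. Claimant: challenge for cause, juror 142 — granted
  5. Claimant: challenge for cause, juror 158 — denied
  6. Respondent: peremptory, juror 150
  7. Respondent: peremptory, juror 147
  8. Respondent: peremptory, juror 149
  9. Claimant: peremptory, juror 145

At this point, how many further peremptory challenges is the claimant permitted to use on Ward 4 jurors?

Claimant peremptories so far: #145 — 1 of 7 used, 6 left overall.
Against Ward 4: #145 — 1 used; per-ward cap 4 leaves 3.
Binding limit: min(6, 3) = 3.

3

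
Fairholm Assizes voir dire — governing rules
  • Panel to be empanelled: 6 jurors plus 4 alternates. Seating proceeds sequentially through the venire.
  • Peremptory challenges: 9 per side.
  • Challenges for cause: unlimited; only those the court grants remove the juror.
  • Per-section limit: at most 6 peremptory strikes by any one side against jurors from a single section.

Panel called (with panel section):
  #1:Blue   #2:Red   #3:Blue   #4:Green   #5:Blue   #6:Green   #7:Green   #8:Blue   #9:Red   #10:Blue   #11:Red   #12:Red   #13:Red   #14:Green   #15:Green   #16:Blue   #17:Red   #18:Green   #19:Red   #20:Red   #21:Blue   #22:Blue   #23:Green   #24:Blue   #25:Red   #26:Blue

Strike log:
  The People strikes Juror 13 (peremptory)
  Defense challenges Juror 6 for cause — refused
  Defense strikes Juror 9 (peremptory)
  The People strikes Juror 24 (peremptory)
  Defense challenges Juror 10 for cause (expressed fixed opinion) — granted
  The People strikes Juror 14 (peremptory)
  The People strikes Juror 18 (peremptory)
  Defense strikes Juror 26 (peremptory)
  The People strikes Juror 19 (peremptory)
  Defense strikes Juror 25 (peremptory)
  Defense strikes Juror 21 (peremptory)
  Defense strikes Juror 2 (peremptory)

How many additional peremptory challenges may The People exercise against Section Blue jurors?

The People peremptories so far: #13, #24, #14, #18, #19 — 5 of 9 used, 4 left overall.
Against Section Blue: #24 — 1 used; per-section cap 6 leaves 5.
Binding limit: min(4, 5) = 4.

4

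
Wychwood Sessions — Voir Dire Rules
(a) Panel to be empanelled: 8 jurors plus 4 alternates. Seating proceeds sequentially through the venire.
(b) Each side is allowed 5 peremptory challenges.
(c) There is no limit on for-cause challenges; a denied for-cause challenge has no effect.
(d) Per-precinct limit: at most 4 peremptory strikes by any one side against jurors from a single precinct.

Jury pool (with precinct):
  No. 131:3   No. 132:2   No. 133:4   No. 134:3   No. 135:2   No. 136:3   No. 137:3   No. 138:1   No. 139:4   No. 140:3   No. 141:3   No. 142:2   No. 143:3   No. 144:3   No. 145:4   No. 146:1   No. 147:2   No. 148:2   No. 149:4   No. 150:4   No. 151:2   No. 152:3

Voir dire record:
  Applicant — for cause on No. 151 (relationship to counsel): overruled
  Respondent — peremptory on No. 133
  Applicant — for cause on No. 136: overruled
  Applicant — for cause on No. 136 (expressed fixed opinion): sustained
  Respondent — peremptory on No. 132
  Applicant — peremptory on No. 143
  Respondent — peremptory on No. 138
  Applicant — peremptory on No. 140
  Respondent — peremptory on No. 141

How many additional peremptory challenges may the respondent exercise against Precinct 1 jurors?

Respondent peremptories so far: #133, #132, #138, #141 — 4 of 5 used, 1 left overall.
Against Precinct 1: #138 — 1 used; per-precinct cap 4 leaves 3.
Binding limit: min(1, 3) = 1.

1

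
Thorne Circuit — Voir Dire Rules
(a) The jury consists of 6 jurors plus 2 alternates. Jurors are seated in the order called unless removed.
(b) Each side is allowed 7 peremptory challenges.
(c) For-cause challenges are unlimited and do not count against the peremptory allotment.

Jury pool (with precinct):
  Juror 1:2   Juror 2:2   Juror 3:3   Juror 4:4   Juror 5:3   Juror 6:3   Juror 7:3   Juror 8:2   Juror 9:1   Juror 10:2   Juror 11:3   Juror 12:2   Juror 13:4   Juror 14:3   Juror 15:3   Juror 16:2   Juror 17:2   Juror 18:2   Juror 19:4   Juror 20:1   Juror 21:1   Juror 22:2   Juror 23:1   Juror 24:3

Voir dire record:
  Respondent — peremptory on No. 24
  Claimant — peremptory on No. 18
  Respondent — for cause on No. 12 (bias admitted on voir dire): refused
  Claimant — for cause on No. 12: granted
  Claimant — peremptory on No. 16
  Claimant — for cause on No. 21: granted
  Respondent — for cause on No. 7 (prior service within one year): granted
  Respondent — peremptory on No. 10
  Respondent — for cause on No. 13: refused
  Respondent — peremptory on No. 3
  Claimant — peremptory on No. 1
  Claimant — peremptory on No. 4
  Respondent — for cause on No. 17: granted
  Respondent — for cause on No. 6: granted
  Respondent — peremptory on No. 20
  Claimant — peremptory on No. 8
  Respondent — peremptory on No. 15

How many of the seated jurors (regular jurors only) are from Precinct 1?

1

Removed: #1, #3, #4, #6, #7, #8, #10, #12, #15, #16, #17, #18, #20, #21, #24.
Seated jurors 1–6: #2, #5, #9, #11, #13, #14 (alternates #19, #22 not counted).
Of those, in Precinct 1: #9 → 1.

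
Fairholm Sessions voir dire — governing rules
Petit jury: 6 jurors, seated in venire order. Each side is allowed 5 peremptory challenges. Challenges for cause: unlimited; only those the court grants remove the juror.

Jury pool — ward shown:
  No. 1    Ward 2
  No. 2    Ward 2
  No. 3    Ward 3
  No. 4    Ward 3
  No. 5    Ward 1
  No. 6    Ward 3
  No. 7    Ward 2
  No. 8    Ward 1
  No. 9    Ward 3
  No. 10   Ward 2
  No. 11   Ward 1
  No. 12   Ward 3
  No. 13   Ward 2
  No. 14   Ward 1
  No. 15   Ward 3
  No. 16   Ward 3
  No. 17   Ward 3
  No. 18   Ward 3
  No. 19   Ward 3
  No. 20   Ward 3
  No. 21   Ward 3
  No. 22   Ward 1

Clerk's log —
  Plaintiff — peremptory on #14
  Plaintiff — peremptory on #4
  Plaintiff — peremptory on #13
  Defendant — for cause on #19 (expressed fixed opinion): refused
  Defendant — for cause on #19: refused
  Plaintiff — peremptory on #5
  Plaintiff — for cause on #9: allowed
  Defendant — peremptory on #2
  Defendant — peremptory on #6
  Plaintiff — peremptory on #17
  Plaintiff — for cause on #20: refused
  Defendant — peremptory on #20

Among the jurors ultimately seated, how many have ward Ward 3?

Removed: #2, #4, #5, #6, #9, #13, #14, #17, #20.
Seated jurors 1–6: #1, #3, #7, #8, #10, #11.
Of those, in Ward 3: #3 → 1.

1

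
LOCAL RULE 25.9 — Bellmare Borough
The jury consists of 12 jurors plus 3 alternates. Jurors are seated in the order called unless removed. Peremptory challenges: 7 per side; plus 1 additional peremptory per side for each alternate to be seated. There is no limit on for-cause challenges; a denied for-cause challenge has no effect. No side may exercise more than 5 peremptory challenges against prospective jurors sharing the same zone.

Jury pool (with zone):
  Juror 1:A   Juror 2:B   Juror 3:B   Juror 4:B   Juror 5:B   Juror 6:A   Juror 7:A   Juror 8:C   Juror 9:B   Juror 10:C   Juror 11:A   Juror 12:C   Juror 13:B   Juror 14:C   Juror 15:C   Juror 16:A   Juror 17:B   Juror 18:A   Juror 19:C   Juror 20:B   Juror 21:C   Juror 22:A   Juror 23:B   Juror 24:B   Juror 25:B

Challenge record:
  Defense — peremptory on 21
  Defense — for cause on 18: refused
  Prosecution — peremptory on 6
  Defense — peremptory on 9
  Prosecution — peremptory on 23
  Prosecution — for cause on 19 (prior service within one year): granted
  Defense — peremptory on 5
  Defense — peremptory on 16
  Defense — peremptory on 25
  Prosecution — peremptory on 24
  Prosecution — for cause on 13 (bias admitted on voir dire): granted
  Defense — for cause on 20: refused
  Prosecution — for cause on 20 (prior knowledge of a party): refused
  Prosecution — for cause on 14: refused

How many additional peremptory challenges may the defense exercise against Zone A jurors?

Defense peremptories so far: #21, #9, #5, #16, #25 — 5 of 10 used, 5 left overall.
Against Zone A: #16 — 1 used; per-zone cap 5 leaves 4.
Binding limit: min(5, 4) = 4.

4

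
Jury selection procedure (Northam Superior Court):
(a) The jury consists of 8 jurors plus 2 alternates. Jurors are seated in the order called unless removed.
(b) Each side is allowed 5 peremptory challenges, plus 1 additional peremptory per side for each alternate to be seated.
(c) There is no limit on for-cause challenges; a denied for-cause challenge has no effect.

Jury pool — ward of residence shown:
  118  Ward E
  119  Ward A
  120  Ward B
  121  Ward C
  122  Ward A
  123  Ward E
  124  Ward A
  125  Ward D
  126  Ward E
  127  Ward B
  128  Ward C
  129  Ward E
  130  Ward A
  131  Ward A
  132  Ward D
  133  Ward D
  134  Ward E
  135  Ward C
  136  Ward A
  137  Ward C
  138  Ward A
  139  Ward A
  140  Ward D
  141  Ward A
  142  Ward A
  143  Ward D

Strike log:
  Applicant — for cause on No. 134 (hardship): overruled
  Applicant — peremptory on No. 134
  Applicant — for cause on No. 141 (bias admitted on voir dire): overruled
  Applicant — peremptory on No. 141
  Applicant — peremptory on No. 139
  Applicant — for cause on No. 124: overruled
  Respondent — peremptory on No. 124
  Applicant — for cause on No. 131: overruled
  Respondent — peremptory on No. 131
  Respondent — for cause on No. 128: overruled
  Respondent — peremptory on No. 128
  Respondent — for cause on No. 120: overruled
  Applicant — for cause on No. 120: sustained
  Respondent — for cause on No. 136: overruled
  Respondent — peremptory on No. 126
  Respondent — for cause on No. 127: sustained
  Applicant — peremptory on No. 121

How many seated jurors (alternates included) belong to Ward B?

0

Removed: #120, #121, #124, #126, #127, #128, #131, #134, #139, #141.
Seated (10 incl. alternates): #118, #119, #122, #123, #125, #129, #130, #132, #133, #135.
None of those are in Ward B → 0.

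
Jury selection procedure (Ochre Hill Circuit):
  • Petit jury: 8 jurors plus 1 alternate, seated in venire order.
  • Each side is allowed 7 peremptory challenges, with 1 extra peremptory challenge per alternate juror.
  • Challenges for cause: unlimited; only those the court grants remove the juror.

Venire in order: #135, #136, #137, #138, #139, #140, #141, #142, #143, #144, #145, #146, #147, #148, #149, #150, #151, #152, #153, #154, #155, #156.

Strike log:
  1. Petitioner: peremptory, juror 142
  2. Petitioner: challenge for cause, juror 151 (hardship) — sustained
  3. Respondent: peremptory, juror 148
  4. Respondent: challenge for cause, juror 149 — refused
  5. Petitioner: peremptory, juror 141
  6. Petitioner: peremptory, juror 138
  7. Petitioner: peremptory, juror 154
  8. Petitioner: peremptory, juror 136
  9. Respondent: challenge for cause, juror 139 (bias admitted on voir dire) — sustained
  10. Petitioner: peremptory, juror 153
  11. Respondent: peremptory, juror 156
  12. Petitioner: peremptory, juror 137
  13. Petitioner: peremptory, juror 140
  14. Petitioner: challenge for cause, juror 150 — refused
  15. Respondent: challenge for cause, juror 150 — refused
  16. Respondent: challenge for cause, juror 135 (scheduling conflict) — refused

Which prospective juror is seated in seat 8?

150

Removed: #136, #137, #138, #139, #140, #141, #142, #148, #151, #153, #154, #156. (#135, #149, #150 stay — for-cause denied.)
Seating in order: seats 1–8 → #135, #143, #144, #145, #146, #147, #149, #150; alternates → #152.
So seat 8 is #150.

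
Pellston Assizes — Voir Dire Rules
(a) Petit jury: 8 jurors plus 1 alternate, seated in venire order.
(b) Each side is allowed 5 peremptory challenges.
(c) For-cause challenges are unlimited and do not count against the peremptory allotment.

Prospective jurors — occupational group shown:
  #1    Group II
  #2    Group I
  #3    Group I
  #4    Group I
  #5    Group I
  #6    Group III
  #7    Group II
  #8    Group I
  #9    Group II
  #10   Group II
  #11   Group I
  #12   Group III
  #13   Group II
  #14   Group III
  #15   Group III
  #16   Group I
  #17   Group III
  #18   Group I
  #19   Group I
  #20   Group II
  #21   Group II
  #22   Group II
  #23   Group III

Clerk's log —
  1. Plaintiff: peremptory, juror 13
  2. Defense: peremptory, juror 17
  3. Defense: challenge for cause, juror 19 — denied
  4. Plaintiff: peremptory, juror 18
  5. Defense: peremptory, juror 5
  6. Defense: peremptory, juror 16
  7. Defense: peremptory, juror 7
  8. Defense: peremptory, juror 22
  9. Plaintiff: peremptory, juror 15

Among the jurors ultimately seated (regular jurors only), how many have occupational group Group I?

Removed: #5, #7, #13, #15, #16, #17, #18, #22.
Seated jurors 1–8: #1, #2, #3, #4, #6, #8, #9, #10 (alternates #11 not counted).
Of those, in Group I: #2, #3, #4, #8 → 4.

4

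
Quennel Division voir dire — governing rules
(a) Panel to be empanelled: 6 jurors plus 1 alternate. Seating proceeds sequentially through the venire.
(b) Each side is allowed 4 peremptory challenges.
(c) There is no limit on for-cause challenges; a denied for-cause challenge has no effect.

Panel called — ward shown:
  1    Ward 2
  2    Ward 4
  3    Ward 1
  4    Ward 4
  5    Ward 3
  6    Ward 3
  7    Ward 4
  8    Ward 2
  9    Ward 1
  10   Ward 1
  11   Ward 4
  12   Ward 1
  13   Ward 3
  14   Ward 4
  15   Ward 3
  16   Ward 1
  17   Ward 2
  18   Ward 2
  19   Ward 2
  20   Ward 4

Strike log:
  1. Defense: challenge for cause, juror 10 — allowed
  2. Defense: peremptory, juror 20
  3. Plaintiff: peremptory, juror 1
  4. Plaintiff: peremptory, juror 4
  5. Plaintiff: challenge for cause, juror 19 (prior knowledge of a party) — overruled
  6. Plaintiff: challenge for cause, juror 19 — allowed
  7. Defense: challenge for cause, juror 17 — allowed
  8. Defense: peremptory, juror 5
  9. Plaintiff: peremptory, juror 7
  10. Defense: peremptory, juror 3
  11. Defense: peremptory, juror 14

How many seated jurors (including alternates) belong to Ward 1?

2

Removed: #1, #3, #4, #5, #7, #10, #14, #17, #19, #20.
Seated (7 incl. alternates): #2, #6, #8, #9, #11, #12, #13.
Of those, in Ward 1: #9, #12 → 2.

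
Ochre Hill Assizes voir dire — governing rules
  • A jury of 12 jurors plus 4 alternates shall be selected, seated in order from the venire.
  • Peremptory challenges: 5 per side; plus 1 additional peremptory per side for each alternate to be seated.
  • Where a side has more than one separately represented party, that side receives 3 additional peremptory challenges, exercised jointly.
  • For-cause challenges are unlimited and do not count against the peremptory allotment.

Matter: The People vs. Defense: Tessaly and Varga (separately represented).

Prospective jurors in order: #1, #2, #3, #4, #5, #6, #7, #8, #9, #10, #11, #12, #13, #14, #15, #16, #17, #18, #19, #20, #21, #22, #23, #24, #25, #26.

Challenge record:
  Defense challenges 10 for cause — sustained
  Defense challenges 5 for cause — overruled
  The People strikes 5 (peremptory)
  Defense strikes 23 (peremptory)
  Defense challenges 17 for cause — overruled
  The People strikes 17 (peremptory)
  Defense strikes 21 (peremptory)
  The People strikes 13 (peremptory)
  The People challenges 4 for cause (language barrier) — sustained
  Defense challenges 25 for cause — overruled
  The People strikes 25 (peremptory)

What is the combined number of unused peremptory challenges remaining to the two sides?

15

The People allotment: 5 base + 1 × 4 alternates = 9. Defense allotment: 5 base + 1 × 4 alternates + 3 multi-party = 12.
The People peremptories used: #5, #17, #13, #25 — 4 (the for-cause on #4 doesn't count).
Defense peremptories used: #23, #21 — 2 (for-cause on #10, #5, #17, #25 don't count).
Remaining: (9 − 4) + (12 − 2) = 15.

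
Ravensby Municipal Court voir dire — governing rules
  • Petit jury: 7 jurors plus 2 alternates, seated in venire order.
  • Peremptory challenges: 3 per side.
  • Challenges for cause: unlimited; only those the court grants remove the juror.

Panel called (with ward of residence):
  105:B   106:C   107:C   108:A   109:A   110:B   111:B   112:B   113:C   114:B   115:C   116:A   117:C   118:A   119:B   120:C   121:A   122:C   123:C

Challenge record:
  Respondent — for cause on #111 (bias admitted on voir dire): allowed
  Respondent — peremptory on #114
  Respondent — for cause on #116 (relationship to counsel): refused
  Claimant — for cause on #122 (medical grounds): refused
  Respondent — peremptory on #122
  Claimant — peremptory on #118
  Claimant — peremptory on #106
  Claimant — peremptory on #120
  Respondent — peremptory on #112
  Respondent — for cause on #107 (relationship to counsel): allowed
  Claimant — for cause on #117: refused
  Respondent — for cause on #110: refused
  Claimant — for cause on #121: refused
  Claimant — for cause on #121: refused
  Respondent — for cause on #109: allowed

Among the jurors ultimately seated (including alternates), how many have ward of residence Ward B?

Removed: #106, #107, #109, #111, #112, #114, #118, #120, #122.
Seated (9 incl. alternates): #105, #108, #110, #113, #115, #116, #117, #119, #121.
Of those, in Ward B: #105, #110, #119 → 3.

3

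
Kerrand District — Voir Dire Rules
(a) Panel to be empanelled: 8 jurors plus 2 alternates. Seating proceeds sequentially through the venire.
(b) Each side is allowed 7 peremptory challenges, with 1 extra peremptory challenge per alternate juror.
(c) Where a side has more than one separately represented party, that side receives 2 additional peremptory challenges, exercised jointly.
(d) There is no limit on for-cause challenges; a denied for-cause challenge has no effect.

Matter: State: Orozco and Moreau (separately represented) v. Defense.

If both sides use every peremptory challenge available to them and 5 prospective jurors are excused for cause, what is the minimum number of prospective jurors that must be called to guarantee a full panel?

35

Seats to fill: 8 + 2 alternates = 10.
Peremptories — State: 7 + 1×2 + 2 = 11; Defense: 7 + 1×2 = 9; total 20.
For-cause removals: 5.
Minimum venire: 10 + 20 + 5 = 35.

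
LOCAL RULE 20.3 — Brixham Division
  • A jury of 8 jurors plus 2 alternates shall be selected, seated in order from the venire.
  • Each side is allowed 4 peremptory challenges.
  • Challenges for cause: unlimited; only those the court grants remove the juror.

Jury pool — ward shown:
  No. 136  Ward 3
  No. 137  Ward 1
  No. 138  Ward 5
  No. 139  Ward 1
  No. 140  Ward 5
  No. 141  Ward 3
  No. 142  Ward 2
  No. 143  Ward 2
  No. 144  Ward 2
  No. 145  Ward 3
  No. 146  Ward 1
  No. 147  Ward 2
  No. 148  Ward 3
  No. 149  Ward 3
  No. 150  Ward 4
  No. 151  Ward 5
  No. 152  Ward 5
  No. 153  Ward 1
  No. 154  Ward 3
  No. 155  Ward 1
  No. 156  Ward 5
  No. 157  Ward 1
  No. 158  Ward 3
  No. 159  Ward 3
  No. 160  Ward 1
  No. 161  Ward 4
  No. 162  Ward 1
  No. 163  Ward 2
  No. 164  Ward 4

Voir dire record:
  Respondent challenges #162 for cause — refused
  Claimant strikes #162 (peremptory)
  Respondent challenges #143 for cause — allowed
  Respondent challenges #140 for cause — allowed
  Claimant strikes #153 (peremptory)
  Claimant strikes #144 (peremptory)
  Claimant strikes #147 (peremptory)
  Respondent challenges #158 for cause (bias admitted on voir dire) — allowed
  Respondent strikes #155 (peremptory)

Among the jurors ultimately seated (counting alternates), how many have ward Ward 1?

Removed: #140, #143, #144, #147, #153, #155, #158, #162.
Seated (10 incl. alternates): #136, #137, #138, #139, #141, #142, #145, #146, #148, #149.
Of those, in Ward 1: #137, #139, #146 → 3.

3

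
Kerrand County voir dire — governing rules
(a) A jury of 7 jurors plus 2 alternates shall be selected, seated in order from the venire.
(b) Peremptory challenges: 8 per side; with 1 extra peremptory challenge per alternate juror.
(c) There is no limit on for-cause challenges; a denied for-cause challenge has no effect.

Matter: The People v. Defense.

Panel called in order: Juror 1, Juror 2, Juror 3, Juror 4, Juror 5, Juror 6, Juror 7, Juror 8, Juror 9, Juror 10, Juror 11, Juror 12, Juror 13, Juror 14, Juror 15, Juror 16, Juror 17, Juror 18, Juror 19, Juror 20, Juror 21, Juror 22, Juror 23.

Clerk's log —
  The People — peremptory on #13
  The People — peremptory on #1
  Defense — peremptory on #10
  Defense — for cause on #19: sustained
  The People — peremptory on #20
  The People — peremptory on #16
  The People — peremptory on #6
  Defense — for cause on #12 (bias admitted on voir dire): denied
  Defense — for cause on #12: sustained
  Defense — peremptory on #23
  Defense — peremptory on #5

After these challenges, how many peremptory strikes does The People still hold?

5

The People allotment: 8 base + 1 × 2 alternates = 10.
The People peremptories used: #13, #1, #20, #16, #6 — 5.
Remaining: 10 − 5 = 5.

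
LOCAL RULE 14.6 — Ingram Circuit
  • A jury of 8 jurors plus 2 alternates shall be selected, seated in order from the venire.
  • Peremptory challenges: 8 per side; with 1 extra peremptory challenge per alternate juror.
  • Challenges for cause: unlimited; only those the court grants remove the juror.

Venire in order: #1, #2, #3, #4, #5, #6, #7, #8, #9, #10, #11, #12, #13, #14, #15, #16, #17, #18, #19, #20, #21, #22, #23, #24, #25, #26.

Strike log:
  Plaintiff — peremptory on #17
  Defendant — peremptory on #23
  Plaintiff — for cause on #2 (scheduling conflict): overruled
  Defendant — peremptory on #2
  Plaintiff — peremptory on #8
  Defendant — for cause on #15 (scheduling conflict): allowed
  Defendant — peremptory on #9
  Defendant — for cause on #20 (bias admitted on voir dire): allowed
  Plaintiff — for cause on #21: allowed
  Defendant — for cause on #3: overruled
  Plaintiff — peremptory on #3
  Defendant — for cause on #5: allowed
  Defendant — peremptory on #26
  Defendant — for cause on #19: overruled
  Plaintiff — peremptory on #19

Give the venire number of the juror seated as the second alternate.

16

Removed: #2, #3, #5, #8, #9, #15, #17, #19, #20, #21, #23, #26.
Filling seats in venire order through position 10: #1, #4, #6, #7, #10, #11, #12, #13, #14, #16.
So alternate 2 is #16.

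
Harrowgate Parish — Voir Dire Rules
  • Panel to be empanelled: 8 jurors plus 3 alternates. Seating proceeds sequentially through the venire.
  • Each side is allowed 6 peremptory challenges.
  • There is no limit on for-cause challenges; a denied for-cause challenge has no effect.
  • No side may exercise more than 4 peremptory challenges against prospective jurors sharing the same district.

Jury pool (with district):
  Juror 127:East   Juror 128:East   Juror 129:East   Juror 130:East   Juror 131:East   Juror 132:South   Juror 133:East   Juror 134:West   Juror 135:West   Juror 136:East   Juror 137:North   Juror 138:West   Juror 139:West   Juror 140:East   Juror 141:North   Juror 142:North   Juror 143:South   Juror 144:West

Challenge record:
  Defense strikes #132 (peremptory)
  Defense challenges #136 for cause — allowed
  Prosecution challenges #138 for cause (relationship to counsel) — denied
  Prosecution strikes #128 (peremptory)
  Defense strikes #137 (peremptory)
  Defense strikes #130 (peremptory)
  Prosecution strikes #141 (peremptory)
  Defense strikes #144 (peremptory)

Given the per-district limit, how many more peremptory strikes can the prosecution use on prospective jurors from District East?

Prosecution peremptories so far: #128, #141 — 2 of 6 used, 4 left overall.
Against District East: #128 — 1 used; per-district cap 4 leaves 3.
Binding limit: min(4, 3) = 3.

3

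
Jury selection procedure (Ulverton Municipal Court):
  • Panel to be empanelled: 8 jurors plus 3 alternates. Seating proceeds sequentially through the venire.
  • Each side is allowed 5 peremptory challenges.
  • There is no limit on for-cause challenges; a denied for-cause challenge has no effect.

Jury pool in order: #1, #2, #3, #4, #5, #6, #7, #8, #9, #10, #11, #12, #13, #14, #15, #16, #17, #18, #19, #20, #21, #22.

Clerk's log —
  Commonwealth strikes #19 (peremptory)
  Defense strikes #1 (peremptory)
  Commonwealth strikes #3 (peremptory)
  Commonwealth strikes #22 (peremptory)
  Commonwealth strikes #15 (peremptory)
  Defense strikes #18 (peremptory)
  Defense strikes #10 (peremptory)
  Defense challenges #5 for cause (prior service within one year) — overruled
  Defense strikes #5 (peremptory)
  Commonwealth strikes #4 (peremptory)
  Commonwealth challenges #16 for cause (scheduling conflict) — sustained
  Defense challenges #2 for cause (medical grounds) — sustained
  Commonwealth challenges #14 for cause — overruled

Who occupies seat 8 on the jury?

Removed: #1, #2, #3, #4, #5, #10, #15, #16, #18, #19, #22. (#14 stays — for-cause denied.)
Seating in order: seats 1–8 → #6, #7, #8, #9, #11, #12, #13, #14; alternates → #17, #20, #21.
So seat 8 is #14.

14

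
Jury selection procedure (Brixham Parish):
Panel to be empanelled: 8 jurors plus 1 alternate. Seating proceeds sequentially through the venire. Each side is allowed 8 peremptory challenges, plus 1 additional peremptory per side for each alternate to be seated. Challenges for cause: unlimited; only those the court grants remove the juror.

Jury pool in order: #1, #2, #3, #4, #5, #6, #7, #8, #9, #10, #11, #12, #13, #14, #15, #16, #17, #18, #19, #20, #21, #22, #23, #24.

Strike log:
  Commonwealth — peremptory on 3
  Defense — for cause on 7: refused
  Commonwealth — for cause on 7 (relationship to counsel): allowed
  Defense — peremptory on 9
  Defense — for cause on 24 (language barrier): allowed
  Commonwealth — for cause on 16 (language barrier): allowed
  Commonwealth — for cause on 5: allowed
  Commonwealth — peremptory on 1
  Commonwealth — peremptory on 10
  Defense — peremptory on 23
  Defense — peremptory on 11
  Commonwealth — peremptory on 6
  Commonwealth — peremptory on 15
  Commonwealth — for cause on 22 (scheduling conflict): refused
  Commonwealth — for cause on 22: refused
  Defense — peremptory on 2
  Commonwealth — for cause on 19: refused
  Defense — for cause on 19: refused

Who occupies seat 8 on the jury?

Removed: #1, #2, #3, #5, #6, #7, #9, #10, #11, #15, #16, #23, #24. (#19, #22 stay — for-cause denied.)
Seating in order: seats 1–8 → #4, #8, #12, #13, #14, #17, #18, #19; alternates → #20.
So seat 8 is #19.

19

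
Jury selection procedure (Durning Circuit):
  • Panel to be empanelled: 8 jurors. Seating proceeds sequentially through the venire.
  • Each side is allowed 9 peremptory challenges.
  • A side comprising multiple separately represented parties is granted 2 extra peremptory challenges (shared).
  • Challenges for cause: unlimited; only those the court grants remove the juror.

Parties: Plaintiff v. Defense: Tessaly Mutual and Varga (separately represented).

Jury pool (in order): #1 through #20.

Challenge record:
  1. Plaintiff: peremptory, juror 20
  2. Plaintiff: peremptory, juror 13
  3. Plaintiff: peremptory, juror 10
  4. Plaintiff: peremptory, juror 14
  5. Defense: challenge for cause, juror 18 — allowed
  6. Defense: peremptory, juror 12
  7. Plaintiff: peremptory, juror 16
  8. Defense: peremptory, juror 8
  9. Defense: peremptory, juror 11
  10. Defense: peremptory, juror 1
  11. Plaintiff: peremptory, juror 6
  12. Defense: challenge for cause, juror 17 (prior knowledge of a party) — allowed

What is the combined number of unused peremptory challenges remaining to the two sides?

10

Plaintiff allotment: 9. Defense allotment: 9 base + 2 multi-party = 11.
Plaintiff peremptories used: #20, #13, #10, #14, #16, #6 — 6.
Defense peremptories used: #12, #8, #11, #1 — 4 (for-cause on #18, #17 don't count).
Remaining: (9 − 6) + (11 − 4) = 10.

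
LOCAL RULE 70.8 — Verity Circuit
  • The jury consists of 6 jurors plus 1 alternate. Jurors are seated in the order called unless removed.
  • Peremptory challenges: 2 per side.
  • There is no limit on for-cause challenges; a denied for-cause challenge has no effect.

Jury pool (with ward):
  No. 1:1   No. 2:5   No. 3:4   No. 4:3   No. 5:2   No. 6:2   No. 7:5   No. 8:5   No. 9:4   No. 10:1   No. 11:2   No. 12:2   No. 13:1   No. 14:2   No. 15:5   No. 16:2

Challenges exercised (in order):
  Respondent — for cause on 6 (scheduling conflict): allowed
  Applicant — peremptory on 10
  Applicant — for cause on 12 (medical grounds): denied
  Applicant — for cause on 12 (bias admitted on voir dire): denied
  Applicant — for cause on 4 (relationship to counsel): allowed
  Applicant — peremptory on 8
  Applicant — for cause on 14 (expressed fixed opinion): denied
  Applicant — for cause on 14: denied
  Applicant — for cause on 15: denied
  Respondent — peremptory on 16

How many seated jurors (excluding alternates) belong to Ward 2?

Removed: #4, #6, #8, #10, #16.
Seated jurors 1–6: #1, #2, #3, #5, #7, #9 (alternates #11 not counted).
Of those, in Ward 2: #5 → 1.

1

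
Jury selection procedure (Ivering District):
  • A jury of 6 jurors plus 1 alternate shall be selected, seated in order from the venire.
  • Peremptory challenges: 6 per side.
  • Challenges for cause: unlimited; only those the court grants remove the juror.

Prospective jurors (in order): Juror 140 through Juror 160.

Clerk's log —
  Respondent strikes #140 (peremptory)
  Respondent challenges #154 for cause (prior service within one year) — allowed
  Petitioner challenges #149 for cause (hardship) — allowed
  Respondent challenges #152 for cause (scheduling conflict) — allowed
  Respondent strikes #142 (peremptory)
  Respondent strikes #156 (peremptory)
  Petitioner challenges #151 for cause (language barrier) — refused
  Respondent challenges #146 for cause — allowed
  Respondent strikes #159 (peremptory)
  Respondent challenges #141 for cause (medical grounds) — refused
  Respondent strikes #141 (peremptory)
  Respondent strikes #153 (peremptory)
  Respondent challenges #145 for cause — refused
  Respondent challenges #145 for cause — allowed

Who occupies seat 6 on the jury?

151

Removed: #140, #141, #142, #145, #146, #149, #152, #153, #154, #156, #159. (#151 stays — for-cause denied.)
Seating in order: seats 1–6 → #143, #144, #147, #148, #150, #151; alternates → #155.
So seat 6 is #151.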